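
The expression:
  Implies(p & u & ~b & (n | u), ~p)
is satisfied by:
  {b: True, p: False, u: False}
  {p: False, u: False, b: False}
  {b: True, u: True, p: False}
  {u: True, p: False, b: False}
  {b: True, p: True, u: False}
  {p: True, b: False, u: False}
  {b: True, u: True, p: True}


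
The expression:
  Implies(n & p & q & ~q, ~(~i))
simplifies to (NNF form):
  True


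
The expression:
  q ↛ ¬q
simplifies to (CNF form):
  q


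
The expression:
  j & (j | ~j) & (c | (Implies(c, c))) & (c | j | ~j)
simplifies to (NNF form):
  j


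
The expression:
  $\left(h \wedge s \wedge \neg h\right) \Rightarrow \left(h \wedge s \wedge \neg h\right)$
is always true.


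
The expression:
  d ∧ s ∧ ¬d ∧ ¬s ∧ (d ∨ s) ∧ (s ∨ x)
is never true.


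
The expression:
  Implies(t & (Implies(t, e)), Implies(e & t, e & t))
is always true.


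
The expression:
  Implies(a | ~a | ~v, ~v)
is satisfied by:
  {v: False}


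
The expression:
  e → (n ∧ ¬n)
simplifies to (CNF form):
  ¬e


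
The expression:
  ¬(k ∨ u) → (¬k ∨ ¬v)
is always true.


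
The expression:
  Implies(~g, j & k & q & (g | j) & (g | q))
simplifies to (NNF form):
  g | (j & k & q)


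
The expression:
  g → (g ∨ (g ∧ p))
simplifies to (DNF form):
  True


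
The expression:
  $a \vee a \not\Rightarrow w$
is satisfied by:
  {a: True}


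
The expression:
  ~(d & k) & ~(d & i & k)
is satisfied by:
  {k: False, d: False}
  {d: True, k: False}
  {k: True, d: False}


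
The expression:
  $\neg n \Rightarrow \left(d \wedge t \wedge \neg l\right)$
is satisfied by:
  {n: True, d: True, t: True, l: False}
  {n: True, d: True, t: False, l: False}
  {n: True, t: True, d: False, l: False}
  {n: True, t: False, d: False, l: False}
  {n: True, l: True, d: True, t: True}
  {n: True, l: True, d: True, t: False}
  {n: True, l: True, d: False, t: True}
  {n: True, l: True, d: False, t: False}
  {d: True, t: True, n: False, l: False}


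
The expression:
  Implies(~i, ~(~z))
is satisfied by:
  {i: True, z: True}
  {i: True, z: False}
  {z: True, i: False}


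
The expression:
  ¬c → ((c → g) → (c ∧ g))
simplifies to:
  c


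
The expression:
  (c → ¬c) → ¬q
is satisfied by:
  {c: True, q: False}
  {q: False, c: False}
  {q: True, c: True}


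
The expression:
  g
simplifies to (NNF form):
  g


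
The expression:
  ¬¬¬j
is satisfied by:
  {j: False}


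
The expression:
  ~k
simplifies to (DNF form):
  ~k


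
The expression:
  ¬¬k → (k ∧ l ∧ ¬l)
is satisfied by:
  {k: False}


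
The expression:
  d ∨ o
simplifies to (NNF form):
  d ∨ o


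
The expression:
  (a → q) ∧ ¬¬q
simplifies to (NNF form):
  q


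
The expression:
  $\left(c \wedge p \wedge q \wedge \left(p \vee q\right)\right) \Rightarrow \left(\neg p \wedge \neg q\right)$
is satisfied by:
  {p: False, c: False, q: False}
  {q: True, p: False, c: False}
  {c: True, p: False, q: False}
  {q: True, c: True, p: False}
  {p: True, q: False, c: False}
  {q: True, p: True, c: False}
  {c: True, p: True, q: False}


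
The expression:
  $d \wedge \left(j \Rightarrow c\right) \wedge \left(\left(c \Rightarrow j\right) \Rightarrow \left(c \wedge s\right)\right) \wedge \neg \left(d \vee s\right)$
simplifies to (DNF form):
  $\text{False}$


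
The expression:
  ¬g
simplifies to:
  ¬g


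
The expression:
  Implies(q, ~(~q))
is always true.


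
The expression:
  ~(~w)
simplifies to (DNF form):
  w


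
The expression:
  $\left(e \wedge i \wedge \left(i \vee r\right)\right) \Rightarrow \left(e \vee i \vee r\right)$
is always true.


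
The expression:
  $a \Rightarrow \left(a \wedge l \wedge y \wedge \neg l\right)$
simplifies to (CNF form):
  $\neg a$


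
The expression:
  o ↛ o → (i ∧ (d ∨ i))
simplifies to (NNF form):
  True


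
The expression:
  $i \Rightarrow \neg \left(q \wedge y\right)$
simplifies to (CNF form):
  $\neg i \vee \neg q \vee \neg y$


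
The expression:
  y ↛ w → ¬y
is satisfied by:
  {w: True, y: False}
  {y: False, w: False}
  {y: True, w: True}


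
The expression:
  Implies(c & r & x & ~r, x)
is always true.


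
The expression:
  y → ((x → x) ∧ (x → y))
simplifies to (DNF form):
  True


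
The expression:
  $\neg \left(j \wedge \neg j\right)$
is always true.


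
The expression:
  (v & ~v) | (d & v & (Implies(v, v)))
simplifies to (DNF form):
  d & v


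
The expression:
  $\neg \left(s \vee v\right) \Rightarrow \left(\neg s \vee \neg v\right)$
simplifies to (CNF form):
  $\text{True}$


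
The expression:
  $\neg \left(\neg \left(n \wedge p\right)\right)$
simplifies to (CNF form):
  $n \wedge p$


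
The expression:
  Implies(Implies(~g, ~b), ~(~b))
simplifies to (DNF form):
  b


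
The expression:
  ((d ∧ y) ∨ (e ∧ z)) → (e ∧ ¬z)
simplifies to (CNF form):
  (e ∨ ¬e) ∧ (¬e ∨ ¬z) ∧ (e ∨ ¬d ∨ ¬e) ∧ (e ∨ ¬d ∨ ¬y) ∧ (e ∨ ¬e ∨ ¬y) ∧ (¬d ∨ ¬e ∨ ¬z) ∧ (¬d ∨ ¬y ∨ ¬z) ∧ (¬e ∨ ¬y ∨ ¬z)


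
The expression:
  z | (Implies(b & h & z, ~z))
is always true.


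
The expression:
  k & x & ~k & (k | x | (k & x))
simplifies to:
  False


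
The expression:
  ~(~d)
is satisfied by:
  {d: True}


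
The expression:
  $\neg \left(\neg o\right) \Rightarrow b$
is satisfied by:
  {b: True, o: False}
  {o: False, b: False}
  {o: True, b: True}


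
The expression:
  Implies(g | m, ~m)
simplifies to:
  ~m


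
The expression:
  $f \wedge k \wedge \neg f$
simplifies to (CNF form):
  $\text{False}$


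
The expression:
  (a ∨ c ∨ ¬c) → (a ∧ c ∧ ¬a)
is never true.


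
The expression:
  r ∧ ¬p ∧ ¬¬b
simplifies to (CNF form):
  b ∧ r ∧ ¬p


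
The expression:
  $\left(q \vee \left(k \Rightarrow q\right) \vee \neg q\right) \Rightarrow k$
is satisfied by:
  {k: True}


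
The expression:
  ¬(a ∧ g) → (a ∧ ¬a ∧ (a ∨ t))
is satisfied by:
  {a: True, g: True}


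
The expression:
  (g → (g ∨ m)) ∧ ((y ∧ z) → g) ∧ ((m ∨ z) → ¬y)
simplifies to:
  (¬m ∧ ¬z) ∨ ¬y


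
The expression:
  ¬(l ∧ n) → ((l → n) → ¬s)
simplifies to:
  l ∨ ¬s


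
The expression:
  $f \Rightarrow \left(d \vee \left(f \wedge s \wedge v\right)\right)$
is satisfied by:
  {d: True, v: True, s: True, f: False}
  {d: True, v: True, s: False, f: False}
  {d: True, s: True, v: False, f: False}
  {d: True, s: False, v: False, f: False}
  {v: True, s: True, d: False, f: False}
  {v: True, s: False, d: False, f: False}
  {s: True, d: False, v: False, f: False}
  {s: False, d: False, v: False, f: False}
  {f: True, d: True, v: True, s: True}
  {f: True, d: True, v: True, s: False}
  {f: True, d: True, s: True, v: False}
  {f: True, d: True, s: False, v: False}
  {f: True, v: True, s: True, d: False}


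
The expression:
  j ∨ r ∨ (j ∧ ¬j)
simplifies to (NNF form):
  j ∨ r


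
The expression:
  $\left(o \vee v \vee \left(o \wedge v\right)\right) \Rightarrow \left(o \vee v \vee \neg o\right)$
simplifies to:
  $\text{True}$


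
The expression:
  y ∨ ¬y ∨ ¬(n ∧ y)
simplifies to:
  True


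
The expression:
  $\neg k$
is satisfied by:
  {k: False}


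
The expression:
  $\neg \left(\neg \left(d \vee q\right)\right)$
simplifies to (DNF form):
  $d \vee q$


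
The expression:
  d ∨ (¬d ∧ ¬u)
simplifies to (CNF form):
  d ∨ ¬u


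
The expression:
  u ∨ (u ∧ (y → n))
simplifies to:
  u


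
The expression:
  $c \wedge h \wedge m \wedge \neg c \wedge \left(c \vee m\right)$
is never true.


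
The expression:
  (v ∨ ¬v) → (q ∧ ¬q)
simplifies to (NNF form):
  False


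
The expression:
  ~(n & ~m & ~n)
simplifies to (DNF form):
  True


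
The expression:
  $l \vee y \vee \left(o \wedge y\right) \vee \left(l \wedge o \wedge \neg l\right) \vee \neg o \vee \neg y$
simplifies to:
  $\text{True}$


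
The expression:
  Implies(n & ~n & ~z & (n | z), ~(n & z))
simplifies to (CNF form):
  True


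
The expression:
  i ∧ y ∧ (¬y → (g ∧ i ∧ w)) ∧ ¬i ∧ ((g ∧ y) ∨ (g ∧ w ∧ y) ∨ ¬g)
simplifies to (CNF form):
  False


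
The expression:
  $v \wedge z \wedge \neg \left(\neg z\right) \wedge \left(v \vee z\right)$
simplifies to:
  $v \wedge z$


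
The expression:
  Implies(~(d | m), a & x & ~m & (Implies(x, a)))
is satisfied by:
  {x: True, d: True, m: True, a: True}
  {x: True, d: True, m: True, a: False}
  {d: True, m: True, a: True, x: False}
  {d: True, m: True, a: False, x: False}
  {x: True, d: True, a: True, m: False}
  {x: True, d: True, a: False, m: False}
  {d: True, a: True, m: False, x: False}
  {d: True, a: False, m: False, x: False}
  {x: True, m: True, a: True, d: False}
  {x: True, m: True, a: False, d: False}
  {m: True, a: True, d: False, x: False}
  {m: True, d: False, a: False, x: False}
  {x: True, a: True, d: False, m: False}


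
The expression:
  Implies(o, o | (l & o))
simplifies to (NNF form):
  True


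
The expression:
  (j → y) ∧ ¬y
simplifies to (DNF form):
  ¬j ∧ ¬y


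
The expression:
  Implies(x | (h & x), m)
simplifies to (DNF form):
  m | ~x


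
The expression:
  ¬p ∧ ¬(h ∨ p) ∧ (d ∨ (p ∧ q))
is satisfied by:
  {d: True, p: False, h: False}


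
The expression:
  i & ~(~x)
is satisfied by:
  {i: True, x: True}


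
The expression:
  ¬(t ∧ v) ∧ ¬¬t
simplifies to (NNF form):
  t ∧ ¬v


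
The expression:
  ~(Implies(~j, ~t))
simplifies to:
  t & ~j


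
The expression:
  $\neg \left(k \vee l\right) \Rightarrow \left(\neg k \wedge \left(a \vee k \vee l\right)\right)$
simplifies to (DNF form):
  $a \vee k \vee l$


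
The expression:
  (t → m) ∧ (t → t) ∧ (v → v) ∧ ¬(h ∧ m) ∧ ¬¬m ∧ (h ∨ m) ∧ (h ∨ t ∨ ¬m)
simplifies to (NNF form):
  m ∧ t ∧ ¬h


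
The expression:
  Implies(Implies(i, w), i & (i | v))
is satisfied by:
  {i: True}


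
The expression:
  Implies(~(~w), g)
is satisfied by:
  {g: True, w: False}
  {w: False, g: False}
  {w: True, g: True}


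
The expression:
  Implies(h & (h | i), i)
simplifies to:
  i | ~h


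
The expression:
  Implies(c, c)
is always true.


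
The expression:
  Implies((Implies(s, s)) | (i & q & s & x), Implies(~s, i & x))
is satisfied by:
  {i: True, s: True, x: True}
  {i: True, s: True, x: False}
  {s: True, x: True, i: False}
  {s: True, x: False, i: False}
  {i: True, x: True, s: False}


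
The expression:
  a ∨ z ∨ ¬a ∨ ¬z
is always true.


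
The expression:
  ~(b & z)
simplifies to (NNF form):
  ~b | ~z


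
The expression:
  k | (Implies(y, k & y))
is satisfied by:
  {k: True, y: False}
  {y: False, k: False}
  {y: True, k: True}


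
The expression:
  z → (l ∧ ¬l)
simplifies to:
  ¬z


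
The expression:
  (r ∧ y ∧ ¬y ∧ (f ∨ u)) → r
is always true.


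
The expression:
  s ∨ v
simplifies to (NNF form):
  s ∨ v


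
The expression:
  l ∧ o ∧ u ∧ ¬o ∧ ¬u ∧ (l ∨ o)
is never true.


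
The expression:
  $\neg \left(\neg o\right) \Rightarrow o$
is always true.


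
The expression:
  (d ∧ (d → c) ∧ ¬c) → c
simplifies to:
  True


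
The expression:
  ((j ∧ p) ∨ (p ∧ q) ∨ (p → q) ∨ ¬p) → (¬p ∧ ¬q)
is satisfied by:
  {q: False, p: False, j: False}
  {j: True, q: False, p: False}
  {p: True, q: False, j: False}


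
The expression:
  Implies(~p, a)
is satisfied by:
  {a: True, p: True}
  {a: True, p: False}
  {p: True, a: False}


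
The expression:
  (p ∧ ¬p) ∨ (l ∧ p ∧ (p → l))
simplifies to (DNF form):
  l ∧ p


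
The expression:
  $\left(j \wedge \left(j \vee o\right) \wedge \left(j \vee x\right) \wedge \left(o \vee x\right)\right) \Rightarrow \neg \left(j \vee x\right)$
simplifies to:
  $\left(\neg o \wedge \neg x\right) \vee \neg j$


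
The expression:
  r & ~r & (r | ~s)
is never true.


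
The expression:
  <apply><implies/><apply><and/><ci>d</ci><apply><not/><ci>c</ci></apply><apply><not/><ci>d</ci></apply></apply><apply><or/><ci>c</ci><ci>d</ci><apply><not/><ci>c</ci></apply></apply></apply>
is always true.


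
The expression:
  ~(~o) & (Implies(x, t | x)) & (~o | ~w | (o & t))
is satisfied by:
  {t: True, o: True, w: False}
  {o: True, w: False, t: False}
  {t: True, w: True, o: True}


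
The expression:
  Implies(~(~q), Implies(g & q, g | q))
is always true.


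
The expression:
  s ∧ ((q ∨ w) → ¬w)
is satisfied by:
  {s: True, w: False}


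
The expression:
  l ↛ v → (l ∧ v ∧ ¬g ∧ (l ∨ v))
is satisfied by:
  {v: True, l: False}
  {l: False, v: False}
  {l: True, v: True}


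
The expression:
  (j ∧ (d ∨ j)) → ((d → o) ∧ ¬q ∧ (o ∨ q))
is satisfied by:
  {o: True, q: False, j: False}
  {q: False, j: False, o: False}
  {o: True, q: True, j: False}
  {q: True, o: False, j: False}
  {j: True, o: True, q: False}


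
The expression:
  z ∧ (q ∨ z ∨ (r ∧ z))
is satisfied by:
  {z: True}


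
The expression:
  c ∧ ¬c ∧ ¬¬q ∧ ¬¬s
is never true.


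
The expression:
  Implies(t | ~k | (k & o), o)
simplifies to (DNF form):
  o | (k & ~t)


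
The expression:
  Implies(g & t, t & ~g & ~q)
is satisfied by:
  {g: False, t: False}
  {t: True, g: False}
  {g: True, t: False}


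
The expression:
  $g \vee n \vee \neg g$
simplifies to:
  $\text{True}$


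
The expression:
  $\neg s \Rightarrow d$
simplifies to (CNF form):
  $d \vee s$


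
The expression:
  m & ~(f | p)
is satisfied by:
  {m: True, p: False, f: False}


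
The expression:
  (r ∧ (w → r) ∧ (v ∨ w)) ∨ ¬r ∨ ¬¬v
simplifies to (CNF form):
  v ∨ w ∨ ¬r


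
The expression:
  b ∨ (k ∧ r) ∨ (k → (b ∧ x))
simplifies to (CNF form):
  b ∨ r ∨ ¬k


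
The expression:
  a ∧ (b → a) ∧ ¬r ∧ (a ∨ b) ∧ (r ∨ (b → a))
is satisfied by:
  {a: True, r: False}


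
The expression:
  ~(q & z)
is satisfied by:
  {q: False, z: False}
  {z: True, q: False}
  {q: True, z: False}


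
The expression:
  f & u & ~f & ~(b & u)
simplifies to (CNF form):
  False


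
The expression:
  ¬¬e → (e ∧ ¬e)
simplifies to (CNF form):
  ¬e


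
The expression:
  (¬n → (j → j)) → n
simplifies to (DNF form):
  n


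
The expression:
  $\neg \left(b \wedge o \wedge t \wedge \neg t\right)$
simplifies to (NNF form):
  $\text{True}$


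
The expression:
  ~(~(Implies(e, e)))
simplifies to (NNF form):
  True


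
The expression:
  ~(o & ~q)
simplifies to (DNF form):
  q | ~o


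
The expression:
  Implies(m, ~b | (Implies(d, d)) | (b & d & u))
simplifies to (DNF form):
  True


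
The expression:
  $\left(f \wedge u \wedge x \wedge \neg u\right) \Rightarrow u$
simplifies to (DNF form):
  $\text{True}$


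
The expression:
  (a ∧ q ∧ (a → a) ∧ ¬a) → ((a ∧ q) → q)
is always true.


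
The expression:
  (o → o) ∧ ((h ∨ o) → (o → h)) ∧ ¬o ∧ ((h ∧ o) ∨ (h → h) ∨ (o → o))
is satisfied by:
  {o: False}


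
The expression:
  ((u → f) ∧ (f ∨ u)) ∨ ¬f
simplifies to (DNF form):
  True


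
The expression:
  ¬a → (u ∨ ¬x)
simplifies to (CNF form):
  a ∨ u ∨ ¬x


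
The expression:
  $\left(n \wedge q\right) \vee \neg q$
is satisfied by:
  {n: True, q: False}
  {q: False, n: False}
  {q: True, n: True}


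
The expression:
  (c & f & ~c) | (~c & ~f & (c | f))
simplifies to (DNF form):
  False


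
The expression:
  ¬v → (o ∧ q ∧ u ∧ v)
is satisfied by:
  {v: True}


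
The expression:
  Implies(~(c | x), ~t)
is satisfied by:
  {x: True, c: True, t: False}
  {x: True, c: False, t: False}
  {c: True, x: False, t: False}
  {x: False, c: False, t: False}
  {x: True, t: True, c: True}
  {x: True, t: True, c: False}
  {t: True, c: True, x: False}


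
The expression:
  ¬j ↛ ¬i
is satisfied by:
  {i: True, j: False}


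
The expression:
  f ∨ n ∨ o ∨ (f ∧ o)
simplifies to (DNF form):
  f ∨ n ∨ o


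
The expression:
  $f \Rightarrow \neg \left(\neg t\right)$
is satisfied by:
  {t: True, f: False}
  {f: False, t: False}
  {f: True, t: True}


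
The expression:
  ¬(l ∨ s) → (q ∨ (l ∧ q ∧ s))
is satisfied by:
  {q: True, l: True, s: True}
  {q: True, l: True, s: False}
  {q: True, s: True, l: False}
  {q: True, s: False, l: False}
  {l: True, s: True, q: False}
  {l: True, s: False, q: False}
  {s: True, l: False, q: False}


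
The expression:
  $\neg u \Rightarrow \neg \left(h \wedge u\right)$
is always true.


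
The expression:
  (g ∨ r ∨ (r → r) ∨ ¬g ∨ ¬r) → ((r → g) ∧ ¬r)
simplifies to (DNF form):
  ¬r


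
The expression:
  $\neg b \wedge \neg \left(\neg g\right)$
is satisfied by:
  {g: True, b: False}


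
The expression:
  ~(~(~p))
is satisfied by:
  {p: False}


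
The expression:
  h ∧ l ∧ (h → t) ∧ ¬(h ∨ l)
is never true.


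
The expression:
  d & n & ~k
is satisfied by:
  {d: True, n: True, k: False}


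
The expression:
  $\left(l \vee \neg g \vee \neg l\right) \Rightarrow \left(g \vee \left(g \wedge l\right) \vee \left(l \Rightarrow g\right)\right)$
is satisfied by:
  {g: True, l: False}
  {l: False, g: False}
  {l: True, g: True}


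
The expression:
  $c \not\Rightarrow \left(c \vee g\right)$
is never true.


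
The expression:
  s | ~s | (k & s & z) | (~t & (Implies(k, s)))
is always true.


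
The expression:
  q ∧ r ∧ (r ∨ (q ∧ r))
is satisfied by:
  {r: True, q: True}


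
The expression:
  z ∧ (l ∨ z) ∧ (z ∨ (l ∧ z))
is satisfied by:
  {z: True}


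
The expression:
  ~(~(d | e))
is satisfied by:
  {d: True, e: True}
  {d: True, e: False}
  {e: True, d: False}


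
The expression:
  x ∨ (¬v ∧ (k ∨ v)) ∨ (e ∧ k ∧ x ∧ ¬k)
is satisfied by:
  {x: True, k: True, v: False}
  {x: True, k: False, v: False}
  {x: True, v: True, k: True}
  {x: True, v: True, k: False}
  {k: True, v: False, x: False}


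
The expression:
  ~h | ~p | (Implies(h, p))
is always true.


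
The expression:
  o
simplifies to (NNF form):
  o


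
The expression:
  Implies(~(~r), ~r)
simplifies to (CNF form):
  ~r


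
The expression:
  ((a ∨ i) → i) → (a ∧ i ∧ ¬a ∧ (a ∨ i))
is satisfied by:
  {a: True, i: False}


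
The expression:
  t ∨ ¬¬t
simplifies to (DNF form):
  t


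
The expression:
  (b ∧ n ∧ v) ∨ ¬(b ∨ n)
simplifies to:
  (b ∨ ¬n) ∧ (n ∨ ¬b) ∧ (v ∨ ¬n)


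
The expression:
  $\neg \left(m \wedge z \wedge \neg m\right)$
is always true.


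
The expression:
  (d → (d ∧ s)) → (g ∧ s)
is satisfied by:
  {d: True, g: True, s: False}
  {d: True, g: False, s: False}
  {s: True, d: True, g: True}
  {s: True, g: True, d: False}


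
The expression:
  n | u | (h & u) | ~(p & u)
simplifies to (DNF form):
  True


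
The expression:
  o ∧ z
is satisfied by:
  {z: True, o: True}


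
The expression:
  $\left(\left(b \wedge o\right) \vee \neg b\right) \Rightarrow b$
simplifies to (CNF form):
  $b$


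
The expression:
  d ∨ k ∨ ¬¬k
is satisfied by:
  {d: True, k: True}
  {d: True, k: False}
  {k: True, d: False}


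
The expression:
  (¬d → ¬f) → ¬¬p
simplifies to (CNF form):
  (f ∨ p) ∧ (p ∨ ¬d)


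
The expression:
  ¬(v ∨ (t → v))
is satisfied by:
  {t: True, v: False}


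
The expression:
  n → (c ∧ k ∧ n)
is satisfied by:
  {k: True, c: True, n: False}
  {k: True, c: False, n: False}
  {c: True, k: False, n: False}
  {k: False, c: False, n: False}
  {n: True, k: True, c: True}


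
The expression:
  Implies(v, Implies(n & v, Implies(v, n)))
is always true.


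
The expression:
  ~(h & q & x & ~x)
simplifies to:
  True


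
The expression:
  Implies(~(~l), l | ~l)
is always true.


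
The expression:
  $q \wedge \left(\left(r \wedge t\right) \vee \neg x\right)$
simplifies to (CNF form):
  $q \wedge \left(r \vee \neg x\right) \wedge \left(t \vee \neg x\right)$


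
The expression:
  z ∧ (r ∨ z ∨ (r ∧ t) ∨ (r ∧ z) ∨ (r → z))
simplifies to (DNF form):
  z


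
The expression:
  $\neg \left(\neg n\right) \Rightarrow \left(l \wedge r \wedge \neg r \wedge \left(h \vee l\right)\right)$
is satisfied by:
  {n: False}


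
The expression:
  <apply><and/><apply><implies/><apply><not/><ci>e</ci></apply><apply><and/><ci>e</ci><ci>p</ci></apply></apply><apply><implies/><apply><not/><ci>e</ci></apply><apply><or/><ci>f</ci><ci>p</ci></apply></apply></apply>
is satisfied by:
  {e: True}


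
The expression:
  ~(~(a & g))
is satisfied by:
  {a: True, g: True}


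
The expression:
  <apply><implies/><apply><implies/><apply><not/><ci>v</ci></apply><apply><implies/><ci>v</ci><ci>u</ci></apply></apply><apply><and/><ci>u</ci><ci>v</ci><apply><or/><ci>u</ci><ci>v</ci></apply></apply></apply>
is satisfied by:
  {u: True, v: True}


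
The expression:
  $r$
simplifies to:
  $r$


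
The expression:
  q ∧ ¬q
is never true.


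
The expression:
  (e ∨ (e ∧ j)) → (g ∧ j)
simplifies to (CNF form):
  (g ∨ ¬e) ∧ (j ∨ ¬e)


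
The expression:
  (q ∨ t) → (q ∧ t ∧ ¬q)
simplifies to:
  ¬q ∧ ¬t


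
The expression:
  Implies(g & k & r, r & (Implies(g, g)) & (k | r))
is always true.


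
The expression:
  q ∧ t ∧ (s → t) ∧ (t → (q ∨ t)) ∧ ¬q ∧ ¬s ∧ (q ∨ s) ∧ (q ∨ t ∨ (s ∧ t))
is never true.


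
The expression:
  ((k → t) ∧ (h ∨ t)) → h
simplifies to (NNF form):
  h ∨ ¬t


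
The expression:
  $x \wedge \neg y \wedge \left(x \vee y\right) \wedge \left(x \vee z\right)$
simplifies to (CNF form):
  $x \wedge \neg y$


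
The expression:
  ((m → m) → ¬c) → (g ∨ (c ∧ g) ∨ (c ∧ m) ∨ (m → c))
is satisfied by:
  {c: True, g: True, m: False}
  {c: True, g: False, m: False}
  {g: True, c: False, m: False}
  {c: False, g: False, m: False}
  {c: True, m: True, g: True}
  {c: True, m: True, g: False}
  {m: True, g: True, c: False}


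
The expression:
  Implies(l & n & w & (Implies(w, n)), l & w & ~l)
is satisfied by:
  {l: False, n: False, w: False}
  {w: True, l: False, n: False}
  {n: True, l: False, w: False}
  {w: True, n: True, l: False}
  {l: True, w: False, n: False}
  {w: True, l: True, n: False}
  {n: True, l: True, w: False}


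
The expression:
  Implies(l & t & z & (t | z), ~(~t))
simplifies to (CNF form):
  True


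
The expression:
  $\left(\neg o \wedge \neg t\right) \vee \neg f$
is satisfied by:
  {t: False, f: False, o: False}
  {o: True, t: False, f: False}
  {t: True, o: False, f: False}
  {o: True, t: True, f: False}
  {f: True, o: False, t: False}


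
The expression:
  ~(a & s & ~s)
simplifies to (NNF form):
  True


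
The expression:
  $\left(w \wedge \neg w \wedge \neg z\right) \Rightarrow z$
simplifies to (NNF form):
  $\text{True}$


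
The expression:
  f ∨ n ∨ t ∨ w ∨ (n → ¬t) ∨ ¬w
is always true.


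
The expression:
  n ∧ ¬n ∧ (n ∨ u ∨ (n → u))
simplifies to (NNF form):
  False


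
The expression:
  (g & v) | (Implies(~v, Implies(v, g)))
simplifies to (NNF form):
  True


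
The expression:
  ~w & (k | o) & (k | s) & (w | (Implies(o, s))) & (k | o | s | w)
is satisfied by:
  {k: True, s: True, w: False, o: False}
  {k: True, s: False, w: False, o: False}
  {k: True, o: True, s: True, w: False}
  {o: True, s: True, w: False, k: False}


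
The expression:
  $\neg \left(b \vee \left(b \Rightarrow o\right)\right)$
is never true.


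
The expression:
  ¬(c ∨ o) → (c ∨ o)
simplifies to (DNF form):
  c ∨ o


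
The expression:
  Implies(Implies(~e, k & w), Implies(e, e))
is always true.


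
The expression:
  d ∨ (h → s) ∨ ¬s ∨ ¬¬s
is always true.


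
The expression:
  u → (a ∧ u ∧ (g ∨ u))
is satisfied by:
  {a: True, u: False}
  {u: False, a: False}
  {u: True, a: True}


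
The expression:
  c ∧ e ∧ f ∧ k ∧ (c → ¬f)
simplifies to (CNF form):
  False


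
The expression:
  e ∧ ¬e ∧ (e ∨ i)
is never true.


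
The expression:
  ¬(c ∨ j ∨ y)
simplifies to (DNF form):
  ¬c ∧ ¬j ∧ ¬y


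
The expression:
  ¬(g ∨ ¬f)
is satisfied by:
  {f: True, g: False}


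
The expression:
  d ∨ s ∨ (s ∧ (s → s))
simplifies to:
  d ∨ s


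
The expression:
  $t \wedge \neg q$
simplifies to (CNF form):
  $t \wedge \neg q$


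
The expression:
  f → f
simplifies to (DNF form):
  True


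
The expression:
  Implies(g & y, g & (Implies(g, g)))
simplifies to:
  True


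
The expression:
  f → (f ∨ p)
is always true.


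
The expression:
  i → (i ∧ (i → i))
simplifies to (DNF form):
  True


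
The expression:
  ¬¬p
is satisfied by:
  {p: True}


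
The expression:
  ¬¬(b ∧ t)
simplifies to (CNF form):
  b ∧ t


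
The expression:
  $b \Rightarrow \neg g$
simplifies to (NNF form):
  $\neg b \vee \neg g$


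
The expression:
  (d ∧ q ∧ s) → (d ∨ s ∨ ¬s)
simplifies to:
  True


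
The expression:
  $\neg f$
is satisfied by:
  {f: False}


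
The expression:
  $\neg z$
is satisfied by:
  {z: False}


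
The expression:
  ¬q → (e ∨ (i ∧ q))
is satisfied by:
  {q: True, e: True}
  {q: True, e: False}
  {e: True, q: False}


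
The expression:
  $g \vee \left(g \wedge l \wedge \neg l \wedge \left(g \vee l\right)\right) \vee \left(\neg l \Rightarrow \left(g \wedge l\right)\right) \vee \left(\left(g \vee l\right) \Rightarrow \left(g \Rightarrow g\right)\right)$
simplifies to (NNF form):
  $\text{True}$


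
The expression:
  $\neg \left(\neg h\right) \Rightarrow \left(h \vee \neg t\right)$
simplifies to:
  $\text{True}$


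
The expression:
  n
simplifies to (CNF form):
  n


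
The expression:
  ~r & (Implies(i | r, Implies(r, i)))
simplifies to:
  ~r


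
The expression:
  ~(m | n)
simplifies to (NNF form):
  ~m & ~n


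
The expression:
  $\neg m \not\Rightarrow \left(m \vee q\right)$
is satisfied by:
  {q: False, m: False}


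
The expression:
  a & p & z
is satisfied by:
  {a: True, z: True, p: True}


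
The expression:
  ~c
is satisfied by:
  {c: False}


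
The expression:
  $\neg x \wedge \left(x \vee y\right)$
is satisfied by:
  {y: True, x: False}


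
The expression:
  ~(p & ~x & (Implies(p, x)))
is always true.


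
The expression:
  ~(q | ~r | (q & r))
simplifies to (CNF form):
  r & ~q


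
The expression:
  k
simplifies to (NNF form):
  k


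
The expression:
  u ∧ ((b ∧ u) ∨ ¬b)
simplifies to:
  u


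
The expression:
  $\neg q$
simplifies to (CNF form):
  $\neg q$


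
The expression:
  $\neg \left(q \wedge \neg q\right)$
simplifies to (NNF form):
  $\text{True}$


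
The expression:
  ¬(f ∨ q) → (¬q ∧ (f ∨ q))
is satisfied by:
  {q: True, f: True}
  {q: True, f: False}
  {f: True, q: False}


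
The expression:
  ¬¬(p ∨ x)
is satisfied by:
  {x: True, p: True}
  {x: True, p: False}
  {p: True, x: False}


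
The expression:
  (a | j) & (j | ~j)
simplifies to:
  a | j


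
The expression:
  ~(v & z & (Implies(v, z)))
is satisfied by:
  {v: False, z: False}
  {z: True, v: False}
  {v: True, z: False}


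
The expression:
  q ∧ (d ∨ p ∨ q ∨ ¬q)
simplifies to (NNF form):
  q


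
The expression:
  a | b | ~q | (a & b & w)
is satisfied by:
  {a: True, b: True, q: False}
  {a: True, q: False, b: False}
  {b: True, q: False, a: False}
  {b: False, q: False, a: False}
  {a: True, b: True, q: True}
  {a: True, q: True, b: False}
  {b: True, q: True, a: False}


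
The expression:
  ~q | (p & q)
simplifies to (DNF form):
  p | ~q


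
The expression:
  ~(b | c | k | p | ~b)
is never true.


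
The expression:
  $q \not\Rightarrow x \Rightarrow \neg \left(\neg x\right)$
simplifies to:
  $x \vee \neg q$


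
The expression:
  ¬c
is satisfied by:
  {c: False}


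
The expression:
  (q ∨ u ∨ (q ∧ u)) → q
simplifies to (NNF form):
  q ∨ ¬u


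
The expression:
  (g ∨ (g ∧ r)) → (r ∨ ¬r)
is always true.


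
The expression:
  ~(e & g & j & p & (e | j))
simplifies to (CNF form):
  ~e | ~g | ~j | ~p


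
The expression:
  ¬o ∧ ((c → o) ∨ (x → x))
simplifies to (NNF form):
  ¬o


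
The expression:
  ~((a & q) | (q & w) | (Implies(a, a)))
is never true.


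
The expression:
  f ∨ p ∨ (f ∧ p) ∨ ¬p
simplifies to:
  True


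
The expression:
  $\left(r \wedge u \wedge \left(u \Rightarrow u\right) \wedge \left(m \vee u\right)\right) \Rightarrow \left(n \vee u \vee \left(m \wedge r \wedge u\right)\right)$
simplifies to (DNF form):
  $\text{True}$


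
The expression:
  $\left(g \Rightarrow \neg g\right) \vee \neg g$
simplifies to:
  $\neg g$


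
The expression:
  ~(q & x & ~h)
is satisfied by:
  {h: True, q: False, x: False}
  {h: False, q: False, x: False}
  {x: True, h: True, q: False}
  {x: True, h: False, q: False}
  {q: True, h: True, x: False}
  {q: True, h: False, x: False}
  {q: True, x: True, h: True}


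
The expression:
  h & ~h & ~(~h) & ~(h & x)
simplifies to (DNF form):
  False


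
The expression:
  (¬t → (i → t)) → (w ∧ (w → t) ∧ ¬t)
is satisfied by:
  {i: True, t: False}


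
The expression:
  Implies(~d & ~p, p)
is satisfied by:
  {d: True, p: True}
  {d: True, p: False}
  {p: True, d: False}


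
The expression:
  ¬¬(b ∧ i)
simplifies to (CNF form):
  b ∧ i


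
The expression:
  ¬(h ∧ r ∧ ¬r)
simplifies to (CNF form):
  True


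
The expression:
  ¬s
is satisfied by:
  {s: False}


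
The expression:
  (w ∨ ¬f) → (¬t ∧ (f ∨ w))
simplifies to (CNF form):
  (f ∨ w) ∧ (f ∨ ¬t) ∧ (w ∨ ¬w) ∧ (¬t ∨ ¬w)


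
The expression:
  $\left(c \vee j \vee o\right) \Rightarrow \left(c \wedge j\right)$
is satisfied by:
  {c: True, j: True, o: False}
  {c: True, o: True, j: True}
  {o: False, j: False, c: False}


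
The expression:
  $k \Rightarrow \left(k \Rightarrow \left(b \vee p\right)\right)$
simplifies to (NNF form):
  $b \vee p \vee \neg k$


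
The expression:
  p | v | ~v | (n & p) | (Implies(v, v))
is always true.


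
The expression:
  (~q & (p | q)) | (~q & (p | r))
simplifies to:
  ~q & (p | r)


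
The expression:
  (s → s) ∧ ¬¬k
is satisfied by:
  {k: True}


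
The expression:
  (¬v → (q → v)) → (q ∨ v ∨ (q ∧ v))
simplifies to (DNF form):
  q ∨ v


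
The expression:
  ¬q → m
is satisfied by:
  {q: True, m: True}
  {q: True, m: False}
  {m: True, q: False}


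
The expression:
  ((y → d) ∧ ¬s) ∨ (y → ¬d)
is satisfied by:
  {s: False, d: False, y: False}
  {y: True, s: False, d: False}
  {d: True, s: False, y: False}
  {y: True, d: True, s: False}
  {s: True, y: False, d: False}
  {y: True, s: True, d: False}
  {d: True, s: True, y: False}


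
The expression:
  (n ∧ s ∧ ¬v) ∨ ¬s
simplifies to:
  (n ∧ ¬v) ∨ ¬s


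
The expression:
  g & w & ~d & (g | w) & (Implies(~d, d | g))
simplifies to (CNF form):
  g & w & ~d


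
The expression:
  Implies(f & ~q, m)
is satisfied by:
  {q: True, m: True, f: False}
  {q: True, m: False, f: False}
  {m: True, q: False, f: False}
  {q: False, m: False, f: False}
  {f: True, q: True, m: True}
  {f: True, q: True, m: False}
  {f: True, m: True, q: False}


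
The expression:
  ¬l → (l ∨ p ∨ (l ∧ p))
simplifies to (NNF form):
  l ∨ p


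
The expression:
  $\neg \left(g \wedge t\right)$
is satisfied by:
  {g: False, t: False}
  {t: True, g: False}
  {g: True, t: False}


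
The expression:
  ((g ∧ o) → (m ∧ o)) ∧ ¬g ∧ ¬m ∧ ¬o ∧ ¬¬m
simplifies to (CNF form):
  False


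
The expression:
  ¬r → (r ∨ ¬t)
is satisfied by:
  {r: True, t: False}
  {t: False, r: False}
  {t: True, r: True}


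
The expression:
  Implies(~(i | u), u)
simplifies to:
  i | u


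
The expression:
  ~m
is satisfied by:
  {m: False}


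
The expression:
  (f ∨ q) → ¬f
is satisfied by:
  {f: False}


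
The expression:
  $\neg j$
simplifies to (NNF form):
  $\neg j$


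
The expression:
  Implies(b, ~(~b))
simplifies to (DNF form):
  True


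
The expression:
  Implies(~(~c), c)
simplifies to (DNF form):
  True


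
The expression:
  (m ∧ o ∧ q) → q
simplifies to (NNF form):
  True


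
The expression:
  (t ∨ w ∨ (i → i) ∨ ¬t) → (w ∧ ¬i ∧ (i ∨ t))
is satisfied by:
  {t: True, w: True, i: False}


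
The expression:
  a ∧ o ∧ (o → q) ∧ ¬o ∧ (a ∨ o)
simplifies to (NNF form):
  False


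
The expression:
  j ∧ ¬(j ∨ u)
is never true.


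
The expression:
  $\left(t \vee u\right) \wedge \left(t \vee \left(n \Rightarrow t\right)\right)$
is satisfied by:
  {t: True, u: True, n: False}
  {t: True, n: False, u: False}
  {t: True, u: True, n: True}
  {t: True, n: True, u: False}
  {u: True, n: False, t: False}


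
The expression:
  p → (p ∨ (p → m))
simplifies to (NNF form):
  True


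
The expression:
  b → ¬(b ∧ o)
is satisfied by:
  {o: False, b: False}
  {b: True, o: False}
  {o: True, b: False}


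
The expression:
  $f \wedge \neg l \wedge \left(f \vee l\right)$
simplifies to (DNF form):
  $f \wedge \neg l$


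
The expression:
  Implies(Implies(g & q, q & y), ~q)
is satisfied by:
  {g: True, y: False, q: False}
  {y: False, q: False, g: False}
  {g: True, y: True, q: False}
  {y: True, g: False, q: False}
  {q: True, g: True, y: False}


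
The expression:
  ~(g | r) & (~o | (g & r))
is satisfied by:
  {g: False, o: False, r: False}


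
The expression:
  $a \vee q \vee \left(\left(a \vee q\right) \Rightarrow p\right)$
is always true.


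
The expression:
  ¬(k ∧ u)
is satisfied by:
  {u: False, k: False}
  {k: True, u: False}
  {u: True, k: False}


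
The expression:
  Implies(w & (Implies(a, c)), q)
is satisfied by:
  {q: True, a: True, w: False, c: False}
  {q: True, a: False, w: False, c: False}
  {q: True, c: True, a: True, w: False}
  {q: True, c: True, a: False, w: False}
  {a: True, c: False, w: False, q: False}
  {a: False, c: False, w: False, q: False}
  {c: True, a: True, w: False, q: False}
  {c: True, a: False, w: False, q: False}
  {q: True, w: True, a: True, c: False}
  {q: True, w: True, a: False, c: False}
  {q: True, c: True, w: True, a: True}
  {q: True, c: True, w: True, a: False}
  {w: True, a: True, c: False, q: False}


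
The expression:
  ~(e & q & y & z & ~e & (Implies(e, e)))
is always true.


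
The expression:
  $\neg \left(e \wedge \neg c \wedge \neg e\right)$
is always true.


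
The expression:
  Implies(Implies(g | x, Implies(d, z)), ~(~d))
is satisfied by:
  {d: True}


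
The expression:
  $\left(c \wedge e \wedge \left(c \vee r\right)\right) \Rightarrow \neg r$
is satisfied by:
  {r: False, c: False, e: False}
  {e: True, r: False, c: False}
  {c: True, r: False, e: False}
  {e: True, c: True, r: False}
  {r: True, e: False, c: False}
  {e: True, r: True, c: False}
  {c: True, r: True, e: False}


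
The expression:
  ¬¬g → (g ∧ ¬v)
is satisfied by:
  {g: False, v: False}
  {v: True, g: False}
  {g: True, v: False}


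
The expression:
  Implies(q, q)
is always true.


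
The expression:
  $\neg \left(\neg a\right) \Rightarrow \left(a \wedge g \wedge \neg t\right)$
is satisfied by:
  {g: True, a: False, t: False}
  {g: False, a: False, t: False}
  {t: True, g: True, a: False}
  {t: True, g: False, a: False}
  {a: True, g: True, t: False}


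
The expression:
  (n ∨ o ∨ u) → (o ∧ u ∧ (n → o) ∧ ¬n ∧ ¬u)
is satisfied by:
  {u: False, o: False, n: False}


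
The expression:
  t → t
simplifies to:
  True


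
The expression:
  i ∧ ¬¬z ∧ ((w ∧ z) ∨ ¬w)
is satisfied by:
  {z: True, i: True}


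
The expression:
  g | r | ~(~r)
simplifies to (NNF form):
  g | r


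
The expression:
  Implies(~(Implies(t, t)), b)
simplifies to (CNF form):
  True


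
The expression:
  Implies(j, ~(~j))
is always true.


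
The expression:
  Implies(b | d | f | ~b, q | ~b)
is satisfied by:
  {q: True, b: False}
  {b: False, q: False}
  {b: True, q: True}


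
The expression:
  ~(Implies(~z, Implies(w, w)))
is never true.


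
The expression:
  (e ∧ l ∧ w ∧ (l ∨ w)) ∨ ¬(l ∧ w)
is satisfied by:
  {e: True, l: False, w: False}
  {l: False, w: False, e: False}
  {w: True, e: True, l: False}
  {w: True, l: False, e: False}
  {e: True, l: True, w: False}
  {l: True, e: False, w: False}
  {w: True, l: True, e: True}


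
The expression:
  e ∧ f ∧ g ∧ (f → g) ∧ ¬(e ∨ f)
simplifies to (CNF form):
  False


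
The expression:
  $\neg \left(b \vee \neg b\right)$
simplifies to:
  $\text{False}$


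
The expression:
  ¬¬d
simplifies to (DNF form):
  d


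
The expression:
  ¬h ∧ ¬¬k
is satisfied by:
  {k: True, h: False}


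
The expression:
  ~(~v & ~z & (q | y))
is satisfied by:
  {v: True, z: True, y: False, q: False}
  {v: True, z: True, q: True, y: False}
  {v: True, z: True, y: True, q: False}
  {v: True, z: True, q: True, y: True}
  {v: True, y: False, q: False, z: False}
  {v: True, q: True, y: False, z: False}
  {v: True, y: True, q: False, z: False}
  {v: True, q: True, y: True, z: False}
  {z: True, y: False, q: False, v: False}
  {q: True, z: True, y: False, v: False}
  {z: True, y: True, q: False, v: False}
  {q: True, z: True, y: True, v: False}
  {z: False, y: False, q: False, v: False}


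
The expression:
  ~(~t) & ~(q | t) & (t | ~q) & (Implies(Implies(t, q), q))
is never true.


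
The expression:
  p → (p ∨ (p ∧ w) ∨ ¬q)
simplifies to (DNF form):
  True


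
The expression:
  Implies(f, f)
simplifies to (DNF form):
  True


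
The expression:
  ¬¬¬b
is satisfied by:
  {b: False}


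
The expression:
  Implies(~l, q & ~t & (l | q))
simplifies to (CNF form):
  (l | q) & (l | ~t)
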